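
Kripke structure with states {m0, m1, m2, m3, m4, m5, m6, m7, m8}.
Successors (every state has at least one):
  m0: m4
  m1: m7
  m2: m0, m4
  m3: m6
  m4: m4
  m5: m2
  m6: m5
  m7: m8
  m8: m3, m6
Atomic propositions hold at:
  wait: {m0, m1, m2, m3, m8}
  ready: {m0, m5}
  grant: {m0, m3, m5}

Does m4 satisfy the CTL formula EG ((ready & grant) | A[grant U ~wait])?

Sat(ready & grant) = {m0, m5}
Sat(~wait) = {m4, m5, m6, m7}
A[grant U ~wait]: least fixpoint, start Z0 = Sat(~wait) = {m4, m5, m6, m7}, add states in Sat(grant) with every successor in Z. Z1 = {m0, m3, m4, m5, m6, m7}; fixed.
Sat(A[grant U ~wait]) = {m0, m3, m4, m5, m6, m7}
Sat((ready & grant) | A[grant U ~wait]) = {m0, m3, m4, m5, m6, m7}
EG ((ready & grant) | A[grant U ~wait]): greatest fixpoint, start Z0 = {m0, m3, m4, m5, m6, m7}, keep only states in Sat with some successor in Z. Z1 = {m0, m3, m4, m6}; Z2 = {m0, m3, m4}; Z3 = {m0, m4}; fixed.
Sat(EG ((ready & grant) | A[grant U ~wait])) = {m0, m4}
m4 ∈ Sat(EG ((ready & grant) | A[grant U ~wait])) = {m0, m4}, so the formula holds at m4.

Yes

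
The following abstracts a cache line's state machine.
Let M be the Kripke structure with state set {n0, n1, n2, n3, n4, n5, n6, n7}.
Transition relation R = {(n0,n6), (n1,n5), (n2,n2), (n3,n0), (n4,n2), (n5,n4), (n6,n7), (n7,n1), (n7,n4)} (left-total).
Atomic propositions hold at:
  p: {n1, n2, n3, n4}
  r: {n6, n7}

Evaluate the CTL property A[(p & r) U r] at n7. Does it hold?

Yes

Sat(p & r) = ∅
A[(p & r) U r]: least fixpoint, start Z0 = Sat(r) = {n6, n7}, add states in Sat(p & r) with every successor in Z. Already a fixed point.
Sat(A[(p & r) U r]) = {n6, n7}
n7 ∈ Sat(A[(p & r) U r]) = {n6, n7}, so the formula holds at n7.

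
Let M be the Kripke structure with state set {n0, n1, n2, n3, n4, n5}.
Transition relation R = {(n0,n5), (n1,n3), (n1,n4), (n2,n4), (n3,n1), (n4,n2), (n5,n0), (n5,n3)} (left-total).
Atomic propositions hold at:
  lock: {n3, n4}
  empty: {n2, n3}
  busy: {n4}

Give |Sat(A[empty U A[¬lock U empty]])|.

Sat(¬lock) = {n0, n1, n2, n5}
A[¬lock U empty]: least fixpoint, start Z0 = Sat(empty) = {n2, n3}, add states in Sat(¬lock) with every successor in Z. Already a fixed point.
Sat(A[¬lock U empty]) = {n2, n3}
A[empty U A[¬lock U empty]]: least fixpoint, start Z0 = Sat(A[¬lock U empty]) = {n2, n3}, add states in Sat(empty) with every successor in Z. Already a fixed point.
Sat(A[empty U A[¬lock U empty]]) = {n2, n3}
|Sat(A[empty U A[¬lock U empty]])| = |{n2, n3}| = 2.

2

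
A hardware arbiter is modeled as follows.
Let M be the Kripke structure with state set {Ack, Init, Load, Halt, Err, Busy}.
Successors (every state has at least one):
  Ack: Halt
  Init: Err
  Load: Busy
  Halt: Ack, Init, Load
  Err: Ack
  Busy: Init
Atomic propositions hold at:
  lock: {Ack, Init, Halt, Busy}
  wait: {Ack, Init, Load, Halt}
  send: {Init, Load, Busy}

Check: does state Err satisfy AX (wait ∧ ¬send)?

Yes

Sat(¬send) = {Ack, Halt, Err}
Sat(wait ∧ ¬send) = {Ack, Halt}
Sat(AX (wait ∧ ¬send)) = {s : every successor in {Ack, Halt}} = {Ack, Err}
Err ∈ Sat(AX (wait ∧ ¬send)) = {Ack, Err}, so the formula holds at Err.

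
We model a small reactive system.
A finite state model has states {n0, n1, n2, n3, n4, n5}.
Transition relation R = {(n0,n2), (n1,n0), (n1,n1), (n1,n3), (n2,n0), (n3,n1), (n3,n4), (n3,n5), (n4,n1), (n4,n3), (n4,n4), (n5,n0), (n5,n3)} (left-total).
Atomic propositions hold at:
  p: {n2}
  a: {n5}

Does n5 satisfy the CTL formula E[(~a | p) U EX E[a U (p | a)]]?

No

Sat(~a) = {n0, n1, n2, n3, n4}
Sat(~a | p) = {n0, n1, n2, n3, n4}
Sat(p | a) = {n2, n5}
E[a U (p | a)]: least fixpoint, start Z0 = Sat((p | a)) = {n2, n5}, add states in Sat(a) with some successor in Z. Already a fixed point.
Sat(E[a U (p | a)]) = {n2, n5}
Sat(EX E[a U (p | a)]) = {s : some successor in {n2, n5}} = {n0, n3}
E[(~a | p) U EX E[a U (p | a)]]: least fixpoint, start Z0 = Sat(EX E[a U (p | a)]) = {n0, n3}, add states in Sat(~a | p) with some successor in Z. Z1 = {n0, n1, n2, n3, n4}; fixed.
Sat(E[(~a | p) U EX E[a U (p | a)]]) = {n0, n1, n2, n3, n4}
n5 ∉ Sat(E[(~a | p) U EX E[a U (p | a)]]) = {n0, n1, n2, n3, n4}, so the formula does not hold at n5.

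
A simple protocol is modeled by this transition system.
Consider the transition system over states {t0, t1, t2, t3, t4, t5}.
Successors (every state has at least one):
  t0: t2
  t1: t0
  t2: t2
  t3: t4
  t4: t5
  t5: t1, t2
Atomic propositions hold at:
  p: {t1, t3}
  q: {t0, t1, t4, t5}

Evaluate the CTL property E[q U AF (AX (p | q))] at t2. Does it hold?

No

Sat(p | q) = {t0, t1, t3, t4, t5}
Sat(AX (p | q)) = {s : every successor in {t0, t1, t3, t4, t5}} = {t1, t3, t4}
AF (AX (p | q)): least fixpoint, start Z0 = {t1, t3, t4}, add states with every successor in Z. Already a fixed point.
Sat(AF (AX (p | q))) = {t1, t3, t4}
E[q U AF (AX (p | q))]: least fixpoint, start Z0 = Sat(AF (AX (p | q))) = {t1, t3, t4}, add states in Sat(q) with some successor in Z. Z1 = {t1, t3, t4, t5}; fixed.
Sat(E[q U AF (AX (p | q))]) = {t1, t3, t4, t5}
t2 ∉ Sat(E[q U AF (AX (p | q))]) = {t1, t3, t4, t5}, so the formula does not hold at t2.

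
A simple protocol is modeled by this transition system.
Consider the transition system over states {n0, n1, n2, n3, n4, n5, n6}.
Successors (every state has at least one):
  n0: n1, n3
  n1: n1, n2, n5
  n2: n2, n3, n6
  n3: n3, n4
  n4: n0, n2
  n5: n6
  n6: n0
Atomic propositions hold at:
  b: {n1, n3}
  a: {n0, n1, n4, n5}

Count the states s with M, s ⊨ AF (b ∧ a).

1

Sat(b ∧ a) = {n1}
AF (b ∧ a): least fixpoint, start Z0 = {n1}, add states with every successor in Z. Already a fixed point.
Sat(AF (b ∧ a)) = {n1}
|Sat(AF (b ∧ a))| = |{n1}| = 1.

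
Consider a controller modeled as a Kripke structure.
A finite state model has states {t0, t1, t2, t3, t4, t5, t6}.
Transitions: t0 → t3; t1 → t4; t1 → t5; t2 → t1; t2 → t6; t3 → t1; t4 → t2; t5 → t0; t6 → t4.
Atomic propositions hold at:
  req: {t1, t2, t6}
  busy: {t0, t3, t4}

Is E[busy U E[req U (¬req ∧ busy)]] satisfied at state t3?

Sat(¬req) = {t0, t3, t4, t5}
Sat(¬req ∧ busy) = {t0, t3, t4}
E[req U (¬req ∧ busy)]: least fixpoint, start Z0 = Sat((¬req ∧ busy)) = {t0, t3, t4}, add states in Sat(req) with some successor in Z. Z1 = {t0, t1, t3, t4, t6}; Z2 = {t0, t1, t2, t3, t4, t6}; fixed.
Sat(E[req U (¬req ∧ busy)]) = {t0, t1, t2, t3, t4, t6}
E[busy U E[req U (¬req ∧ busy)]]: least fixpoint, start Z0 = Sat(E[req U (¬req ∧ busy)]) = {t0, t1, t2, t3, t4, t6}, add states in Sat(busy) with some successor in Z. Already a fixed point.
Sat(E[busy U E[req U (¬req ∧ busy)]]) = {t0, t1, t2, t3, t4, t6}
t3 ∈ Sat(E[busy U E[req U (¬req ∧ busy)]]) = {t0, t1, t2, t3, t4, t6}, so the formula holds at t3.

Yes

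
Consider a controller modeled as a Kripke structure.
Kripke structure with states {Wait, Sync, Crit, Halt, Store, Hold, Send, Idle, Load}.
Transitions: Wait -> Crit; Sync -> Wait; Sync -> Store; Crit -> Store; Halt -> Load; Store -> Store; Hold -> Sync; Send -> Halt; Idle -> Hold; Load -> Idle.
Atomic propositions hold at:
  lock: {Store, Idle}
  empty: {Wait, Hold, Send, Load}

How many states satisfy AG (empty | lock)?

1

Sat(empty | lock) = {Wait, Store, Hold, Send, Idle, Load}
AG (empty | lock): greatest fixpoint, start Z0 = {Wait, Store, Hold, Send, Idle, Load}, keep only states in Sat with every successor in Z. Z1 = {Store, Idle, Load}; Z2 = {Store, Load}; Z3 = {Store}; fixed.
Sat(AG (empty | lock)) = {Store}
|Sat(AG (empty | lock))| = |{Store}| = 1.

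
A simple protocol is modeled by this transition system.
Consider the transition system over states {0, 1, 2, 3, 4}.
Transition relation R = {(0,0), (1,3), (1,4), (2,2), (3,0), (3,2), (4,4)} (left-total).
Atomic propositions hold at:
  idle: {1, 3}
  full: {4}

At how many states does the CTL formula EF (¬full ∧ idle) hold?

2

Sat(¬full) = {0, 1, 2, 3}
Sat(¬full ∧ idle) = {1, 3}
EF (¬full ∧ idle): least fixpoint, start Z0 = {1, 3}, add states with some successor in Z. Already a fixed point.
Sat(EF (¬full ∧ idle)) = {1, 3}
|Sat(EF (¬full ∧ idle))| = |{1, 3}| = 2.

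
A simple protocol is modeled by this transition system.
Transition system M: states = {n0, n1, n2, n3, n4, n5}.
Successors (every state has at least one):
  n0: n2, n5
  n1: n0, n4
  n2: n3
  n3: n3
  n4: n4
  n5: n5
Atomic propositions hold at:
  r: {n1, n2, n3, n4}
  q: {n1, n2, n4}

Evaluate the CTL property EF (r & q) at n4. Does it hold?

Sat(r & q) = {n1, n2, n4}
EF (r & q): least fixpoint, start Z0 = {n1, n2, n4}, add states with some successor in Z. Z1 = {n0, n1, n2, n4}; fixed.
Sat(EF (r & q)) = {n0, n1, n2, n4}
n4 ∈ Sat(EF (r & q)) = {n0, n1, n2, n4}, so the formula holds at n4.

Yes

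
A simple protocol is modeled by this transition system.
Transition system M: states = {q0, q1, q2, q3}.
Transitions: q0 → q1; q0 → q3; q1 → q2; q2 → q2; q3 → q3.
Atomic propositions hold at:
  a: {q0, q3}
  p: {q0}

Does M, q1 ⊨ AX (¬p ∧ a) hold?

Sat(¬p) = {q1, q2, q3}
Sat(¬p ∧ a) = {q3}
Sat(AX (¬p ∧ a)) = {s : every successor in {q3}} = {q3}
q1 ∉ Sat(AX (¬p ∧ a)) = {q3}, so the formula does not hold at q1.

No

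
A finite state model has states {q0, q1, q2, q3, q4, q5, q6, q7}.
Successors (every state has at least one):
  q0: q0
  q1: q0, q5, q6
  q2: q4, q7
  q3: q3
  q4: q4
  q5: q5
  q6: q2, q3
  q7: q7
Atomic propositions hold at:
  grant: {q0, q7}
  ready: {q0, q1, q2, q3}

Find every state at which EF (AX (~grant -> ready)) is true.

{q0, q1, q2, q3, q6, q7}

Sat(~grant) = {q1, q2, q3, q4, q5, q6}
Sat(~grant -> ready) = {q0, q1, q2, q3, q7}
Sat(AX (~grant -> ready)) = {s : every successor in {q0, q1, q2, q3, q7}} = {q0, q3, q6, q7}
EF (AX (~grant -> ready)): least fixpoint, start Z0 = {q0, q3, q6, q7}, add states with some successor in Z. Z1 = {q0, q1, q2, q3, q6, q7}; fixed.
Sat(EF (AX (~grant -> ready))) = {q0, q1, q2, q3, q6, q7}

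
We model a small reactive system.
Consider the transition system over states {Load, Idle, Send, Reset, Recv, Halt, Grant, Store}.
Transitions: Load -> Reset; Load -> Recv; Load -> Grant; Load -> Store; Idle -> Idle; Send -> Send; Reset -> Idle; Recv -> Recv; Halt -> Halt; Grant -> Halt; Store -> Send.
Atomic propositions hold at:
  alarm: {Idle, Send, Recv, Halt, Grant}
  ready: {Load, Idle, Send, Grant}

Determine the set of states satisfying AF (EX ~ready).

Sat(~ready) = {Reset, Recv, Halt, Store}
Sat(EX ~ready) = {s : some successor in {Reset, Recv, Halt, Store}} = {Load, Recv, Halt, Grant}
AF (EX ~ready): least fixpoint, start Z0 = {Load, Recv, Halt, Grant}, add states with every successor in Z. Already a fixed point.
Sat(AF (EX ~ready)) = {Load, Recv, Halt, Grant}

{Load, Recv, Halt, Grant}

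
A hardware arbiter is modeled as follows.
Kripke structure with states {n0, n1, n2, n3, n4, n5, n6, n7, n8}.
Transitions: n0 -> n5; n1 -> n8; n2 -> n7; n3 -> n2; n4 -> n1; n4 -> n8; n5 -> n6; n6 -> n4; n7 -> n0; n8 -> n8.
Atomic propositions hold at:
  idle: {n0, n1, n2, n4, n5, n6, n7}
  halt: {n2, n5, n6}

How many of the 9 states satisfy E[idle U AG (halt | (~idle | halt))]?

8

Sat(~idle) = {n3, n8}
Sat(~idle | halt) = {n2, n3, n5, n6, n8}
Sat(halt | (~idle | halt)) = {n2, n3, n5, n6, n8}
AG (halt | (~idle | halt)): greatest fixpoint, start Z0 = {n2, n3, n5, n6, n8}, keep only states in Sat with every successor in Z. Z1 = {n3, n5, n8}; Z2 = {n8}; fixed.
Sat(AG (halt | (~idle | halt))) = {n8}
E[idle U AG (halt | (~idle | halt))]: least fixpoint, start Z0 = Sat(AG (halt | (~idle | halt))) = {n8}, add states in Sat(idle) with some successor in Z. Z1 = {n1, n4, n8}; Z2 = {n1, n4, n6, n8}; Z3 = {n1, n4, n5, n6, n8}; Z4 = {n0, n1, n4, n5, n6, n8}; Z5 = {n0, n1, n4, n5, n6, n7, n8}; Z6 = {n0, n1, n2, n4, n5, n6, n7, n8}; fixed.
Sat(E[idle U AG (halt | (~idle | halt))]) = {n0, n1, n2, n4, n5, n6, n7, n8}
|Sat(E[idle U AG (halt | (~idle | halt))])| = |{n0, n1, n2, n4, n5, n6, n7, n8}| = 8.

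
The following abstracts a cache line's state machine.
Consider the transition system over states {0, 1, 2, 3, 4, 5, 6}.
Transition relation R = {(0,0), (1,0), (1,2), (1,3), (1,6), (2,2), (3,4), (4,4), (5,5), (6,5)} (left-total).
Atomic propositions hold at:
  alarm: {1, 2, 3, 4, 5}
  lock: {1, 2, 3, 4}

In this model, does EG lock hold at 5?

EG lock: greatest fixpoint, start Z0 = {1, 2, 3, 4}, keep only states in Sat with some successor in Z. Already a fixed point.
Sat(EG lock) = {1, 2, 3, 4}
5 ∉ Sat(EG lock) = {1, 2, 3, 4}, so the formula does not hold at 5.

No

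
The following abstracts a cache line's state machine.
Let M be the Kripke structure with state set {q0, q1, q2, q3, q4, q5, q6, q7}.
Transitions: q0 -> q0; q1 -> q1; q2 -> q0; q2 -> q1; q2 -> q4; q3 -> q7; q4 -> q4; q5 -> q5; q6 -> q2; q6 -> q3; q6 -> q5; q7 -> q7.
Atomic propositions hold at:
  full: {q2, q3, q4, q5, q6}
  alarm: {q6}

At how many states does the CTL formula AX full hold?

3

Sat(AX full) = {s : every successor in {q2, q3, q4, q5, q6}} = {q4, q5, q6}
|Sat(AX full)| = |{q4, q5, q6}| = 3.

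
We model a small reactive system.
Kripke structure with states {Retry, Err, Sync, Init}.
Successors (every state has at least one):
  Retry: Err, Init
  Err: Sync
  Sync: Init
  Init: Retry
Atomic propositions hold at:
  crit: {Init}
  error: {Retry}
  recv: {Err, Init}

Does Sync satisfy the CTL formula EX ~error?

Yes

Sat(~error) = {Err, Sync, Init}
Sat(EX ~error) = {s : some successor in {Err, Sync, Init}} = {Retry, Err, Sync}
Sync ∈ Sat(EX ~error) = {Retry, Err, Sync}, so the formula holds at Sync.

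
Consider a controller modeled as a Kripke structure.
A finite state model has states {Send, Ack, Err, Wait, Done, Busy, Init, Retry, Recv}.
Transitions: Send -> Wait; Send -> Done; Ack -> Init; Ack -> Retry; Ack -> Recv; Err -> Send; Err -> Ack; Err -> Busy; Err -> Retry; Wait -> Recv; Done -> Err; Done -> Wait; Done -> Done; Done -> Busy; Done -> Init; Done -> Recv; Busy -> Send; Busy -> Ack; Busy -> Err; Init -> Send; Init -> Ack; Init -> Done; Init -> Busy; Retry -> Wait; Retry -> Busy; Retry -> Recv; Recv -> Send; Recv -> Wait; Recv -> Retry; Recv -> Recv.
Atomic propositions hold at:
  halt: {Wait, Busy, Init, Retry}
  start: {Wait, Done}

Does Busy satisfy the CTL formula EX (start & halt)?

No

Sat(start & halt) = {Wait}
Sat(EX (start & halt)) = {s : some successor in {Wait}} = {Send, Done, Retry, Recv}
Busy ∉ Sat(EX (start & halt)) = {Send, Done, Retry, Recv}, so the formula does not hold at Busy.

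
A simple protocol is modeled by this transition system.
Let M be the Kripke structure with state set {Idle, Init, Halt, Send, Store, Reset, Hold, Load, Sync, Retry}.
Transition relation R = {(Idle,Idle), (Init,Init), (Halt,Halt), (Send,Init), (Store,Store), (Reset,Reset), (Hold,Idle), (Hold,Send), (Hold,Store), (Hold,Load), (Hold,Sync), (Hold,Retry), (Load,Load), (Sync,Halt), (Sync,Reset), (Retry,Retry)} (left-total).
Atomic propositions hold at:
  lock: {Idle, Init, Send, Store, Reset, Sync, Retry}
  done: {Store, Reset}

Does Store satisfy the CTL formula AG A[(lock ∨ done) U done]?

Sat(lock ∨ done) = {Idle, Init, Send, Store, Reset, Sync, Retry}
A[(lock ∨ done) U done]: least fixpoint, start Z0 = Sat(done) = {Store, Reset}, add states in Sat(lock ∨ done) with every successor in Z. Already a fixed point.
Sat(A[(lock ∨ done) U done]) = {Store, Reset}
AG A[(lock ∨ done) U done]: greatest fixpoint, start Z0 = {Store, Reset}, keep only states in Sat with every successor in Z. Already a fixed point.
Sat(AG A[(lock ∨ done) U done]) = {Store, Reset}
Store ∈ Sat(AG A[(lock ∨ done) U done]) = {Store, Reset}, so the formula holds at Store.

Yes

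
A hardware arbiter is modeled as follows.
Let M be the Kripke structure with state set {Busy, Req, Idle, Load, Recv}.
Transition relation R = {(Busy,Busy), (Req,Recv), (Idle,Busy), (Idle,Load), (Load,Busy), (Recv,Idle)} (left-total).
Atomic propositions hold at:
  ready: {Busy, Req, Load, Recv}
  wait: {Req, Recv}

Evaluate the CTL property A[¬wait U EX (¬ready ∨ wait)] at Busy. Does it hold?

No

Sat(¬wait) = {Busy, Idle, Load}
Sat(¬ready) = {Idle}
Sat(¬ready ∨ wait) = {Req, Idle, Recv}
Sat(EX (¬ready ∨ wait)) = {s : some successor in {Req, Idle, Recv}} = {Req, Recv}
A[¬wait U EX (¬ready ∨ wait)]: least fixpoint, start Z0 = Sat(EX (¬ready ∨ wait)) = {Req, Recv}, add states in Sat(¬wait) with every successor in Z. Already a fixed point.
Sat(A[¬wait U EX (¬ready ∨ wait)]) = {Req, Recv}
Busy ∉ Sat(A[¬wait U EX (¬ready ∨ wait)]) = {Req, Recv}, so the formula does not hold at Busy.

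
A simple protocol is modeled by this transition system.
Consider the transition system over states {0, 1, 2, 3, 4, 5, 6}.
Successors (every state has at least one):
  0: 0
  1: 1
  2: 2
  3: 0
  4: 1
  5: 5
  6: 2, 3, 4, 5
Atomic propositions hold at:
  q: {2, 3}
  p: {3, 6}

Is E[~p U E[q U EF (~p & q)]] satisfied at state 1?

Sat(~p) = {0, 1, 2, 4, 5}
Sat(~p & q) = {2}
EF (~p & q): least fixpoint, start Z0 = {2}, add states with some successor in Z. Z1 = {2, 6}; fixed.
Sat(EF (~p & q)) = {2, 6}
E[q U EF (~p & q)]: least fixpoint, start Z0 = Sat(EF (~p & q)) = {2, 6}, add states in Sat(q) with some successor in Z. Already a fixed point.
Sat(E[q U EF (~p & q)]) = {2, 6}
E[~p U E[q U EF (~p & q)]]: least fixpoint, start Z0 = Sat(E[q U EF (~p & q)]) = {2, 6}, add states in Sat(~p) with some successor in Z. Already a fixed point.
Sat(E[~p U E[q U EF (~p & q)]]) = {2, 6}
1 ∉ Sat(E[~p U E[q U EF (~p & q)]]) = {2, 6}, so the formula does not hold at 1.

No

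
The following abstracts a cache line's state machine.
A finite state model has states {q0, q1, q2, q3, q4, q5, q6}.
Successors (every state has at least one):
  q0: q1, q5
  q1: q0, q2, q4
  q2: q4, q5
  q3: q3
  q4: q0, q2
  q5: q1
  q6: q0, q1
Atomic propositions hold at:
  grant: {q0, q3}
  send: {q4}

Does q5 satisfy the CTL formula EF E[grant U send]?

Yes

E[grant U send]: least fixpoint, start Z0 = Sat(send) = {q4}, add states in Sat(grant) with some successor in Z. Already a fixed point.
Sat(E[grant U send]) = {q4}
EF E[grant U send]: least fixpoint, start Z0 = {q4}, add states with some successor in Z. Z1 = {q1, q2, q4}; Z2 = {q0, q1, q2, q4, q5, q6}; fixed.
Sat(EF E[grant U send]) = {q0, q1, q2, q4, q5, q6}
q5 ∈ Sat(EF E[grant U send]) = {q0, q1, q2, q4, q5, q6}, so the formula holds at q5.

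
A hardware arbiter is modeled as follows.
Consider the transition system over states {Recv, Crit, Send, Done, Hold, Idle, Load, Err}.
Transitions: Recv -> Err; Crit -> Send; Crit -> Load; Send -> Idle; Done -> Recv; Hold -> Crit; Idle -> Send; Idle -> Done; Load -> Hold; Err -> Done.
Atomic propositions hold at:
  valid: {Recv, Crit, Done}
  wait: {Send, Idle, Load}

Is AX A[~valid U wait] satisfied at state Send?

Sat(~valid) = {Send, Hold, Idle, Load, Err}
A[~valid U wait]: least fixpoint, start Z0 = Sat(wait) = {Send, Idle, Load}, add states in Sat(~valid) with every successor in Z. Already a fixed point.
Sat(A[~valid U wait]) = {Send, Idle, Load}
Sat(AX A[~valid U wait]) = {s : every successor in {Send, Idle, Load}} = {Crit, Send}
Send ∈ Sat(AX A[~valid U wait]) = {Crit, Send}, so the formula holds at Send.

Yes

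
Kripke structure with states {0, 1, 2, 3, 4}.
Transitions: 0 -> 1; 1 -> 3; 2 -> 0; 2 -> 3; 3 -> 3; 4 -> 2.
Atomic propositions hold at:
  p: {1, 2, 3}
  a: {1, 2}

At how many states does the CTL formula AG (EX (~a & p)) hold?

Sat(~a) = {0, 3, 4}
Sat(~a & p) = {3}
Sat(EX (~a & p)) = {s : some successor in {3}} = {1, 2, 3}
AG (EX (~a & p)): greatest fixpoint, start Z0 = {1, 2, 3}, keep only states in Sat with every successor in Z. Z1 = {1, 3}; fixed.
Sat(AG (EX (~a & p))) = {1, 3}
|Sat(AG (EX (~a & p)))| = |{1, 3}| = 2.

2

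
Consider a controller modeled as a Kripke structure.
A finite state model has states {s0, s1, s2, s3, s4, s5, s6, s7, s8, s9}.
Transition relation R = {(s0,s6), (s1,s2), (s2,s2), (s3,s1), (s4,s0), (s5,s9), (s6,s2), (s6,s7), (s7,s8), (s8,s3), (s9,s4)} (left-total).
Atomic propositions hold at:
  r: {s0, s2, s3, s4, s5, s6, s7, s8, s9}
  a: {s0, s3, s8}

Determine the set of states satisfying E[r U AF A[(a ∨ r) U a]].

Sat(a ∨ r) = {s0, s2, s3, s4, s5, s6, s7, s8, s9}
A[(a ∨ r) U a]: least fixpoint, start Z0 = Sat(a) = {s0, s3, s8}, add states in Sat(a ∨ r) with every successor in Z. Z1 = {s0, s3, s4, s7, s8}; Z2 = {s0, s3, s4, s7, s8, s9}; Z3 = {s0, s3, s4, s5, s7, s8, s9}; fixed.
Sat(A[(a ∨ r) U a]) = {s0, s3, s4, s5, s7, s8, s9}
AF A[(a ∨ r) U a]: least fixpoint, start Z0 = {s0, s3, s4, s5, s7, s8, s9}, add states with every successor in Z. Already a fixed point.
Sat(AF A[(a ∨ r) U a]) = {s0, s3, s4, s5, s7, s8, s9}
E[r U AF A[(a ∨ r) U a]]: least fixpoint, start Z0 = Sat(AF A[(a ∨ r) U a]) = {s0, s3, s4, s5, s7, s8, s9}, add states in Sat(r) with some successor in Z. Z1 = {s0, s3, s4, s5, s6, s7, s8, s9}; fixed.
Sat(E[r U AF A[(a ∨ r) U a]]) = {s0, s3, s4, s5, s6, s7, s8, s9}

{s0, s3, s4, s5, s6, s7, s8, s9}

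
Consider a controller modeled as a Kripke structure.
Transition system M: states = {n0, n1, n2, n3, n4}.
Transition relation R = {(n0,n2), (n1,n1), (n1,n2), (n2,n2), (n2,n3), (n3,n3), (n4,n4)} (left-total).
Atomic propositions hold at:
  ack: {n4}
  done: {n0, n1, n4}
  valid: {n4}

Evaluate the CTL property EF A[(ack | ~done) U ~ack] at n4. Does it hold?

Sat(~done) = {n2, n3}
Sat(ack | ~done) = {n2, n3, n4}
Sat(~ack) = {n0, n1, n2, n3}
A[(ack | ~done) U ~ack]: least fixpoint, start Z0 = Sat(~ack) = {n0, n1, n2, n3}, add states in Sat(ack | ~done) with every successor in Z. Already a fixed point.
Sat(A[(ack | ~done) U ~ack]) = {n0, n1, n2, n3}
EF A[(ack | ~done) U ~ack]: least fixpoint, start Z0 = {n0, n1, n2, n3}, add states with some successor in Z. Already a fixed point.
Sat(EF A[(ack | ~done) U ~ack]) = {n0, n1, n2, n3}
n4 ∉ Sat(EF A[(ack | ~done) U ~ack]) = {n0, n1, n2, n3}, so the formula does not hold at n4.

No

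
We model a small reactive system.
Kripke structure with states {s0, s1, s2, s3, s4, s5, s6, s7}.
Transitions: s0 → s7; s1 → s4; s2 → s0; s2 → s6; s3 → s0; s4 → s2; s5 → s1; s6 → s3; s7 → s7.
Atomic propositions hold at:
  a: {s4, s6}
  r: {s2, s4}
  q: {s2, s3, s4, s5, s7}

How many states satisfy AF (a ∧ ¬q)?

Sat(¬q) = {s0, s1, s6}
Sat(a ∧ ¬q) = {s6}
AF (a ∧ ¬q): least fixpoint, start Z0 = {s6}, add states with every successor in Z. Already a fixed point.
Sat(AF (a ∧ ¬q)) = {s6}
|Sat(AF (a ∧ ¬q))| = |{s6}| = 1.

1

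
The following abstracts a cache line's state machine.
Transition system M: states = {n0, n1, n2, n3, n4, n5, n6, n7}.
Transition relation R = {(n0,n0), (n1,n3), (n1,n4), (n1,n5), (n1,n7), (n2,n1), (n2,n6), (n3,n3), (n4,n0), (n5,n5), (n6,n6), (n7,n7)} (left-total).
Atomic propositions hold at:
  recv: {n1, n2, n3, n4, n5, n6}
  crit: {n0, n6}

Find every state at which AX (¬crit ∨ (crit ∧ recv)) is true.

{n1, n2, n3, n5, n6, n7}

Sat(¬crit) = {n1, n2, n3, n4, n5, n7}
Sat(crit ∧ recv) = {n6}
Sat(¬crit ∨ (crit ∧ recv)) = {n1, n2, n3, n4, n5, n6, n7}
Sat(AX (¬crit ∨ (crit ∧ recv))) = {s : every successor in {n1, n2, n3, n4, n5, n6, n7}} = {n1, n2, n3, n5, n6, n7}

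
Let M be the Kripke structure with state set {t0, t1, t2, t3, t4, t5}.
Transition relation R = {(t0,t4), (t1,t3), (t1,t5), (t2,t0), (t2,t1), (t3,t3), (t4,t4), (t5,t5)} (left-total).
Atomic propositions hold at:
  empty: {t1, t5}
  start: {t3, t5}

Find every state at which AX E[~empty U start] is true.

Sat(~empty) = {t0, t2, t3, t4}
E[~empty U start]: least fixpoint, start Z0 = Sat(start) = {t3, t5}, add states in Sat(~empty) with some successor in Z. Already a fixed point.
Sat(E[~empty U start]) = {t3, t5}
Sat(AX E[~empty U start]) = {s : every successor in {t3, t5}} = {t1, t3, t5}

{t1, t3, t5}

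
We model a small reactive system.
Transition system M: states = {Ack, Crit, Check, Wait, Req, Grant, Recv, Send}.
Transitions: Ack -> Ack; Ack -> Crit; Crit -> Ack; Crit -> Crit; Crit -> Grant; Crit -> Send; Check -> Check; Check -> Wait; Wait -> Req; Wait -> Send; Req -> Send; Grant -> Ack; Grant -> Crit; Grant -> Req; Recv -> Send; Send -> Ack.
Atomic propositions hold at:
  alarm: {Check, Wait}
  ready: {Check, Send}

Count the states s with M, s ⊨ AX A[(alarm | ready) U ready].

Sat(alarm | ready) = {Check, Wait, Send}
A[(alarm | ready) U ready]: least fixpoint, start Z0 = Sat(ready) = {Check, Send}, add states in Sat(alarm | ready) with every successor in Z. Already a fixed point.
Sat(A[(alarm | ready) U ready]) = {Check, Send}
Sat(AX A[(alarm | ready) U ready]) = {s : every successor in {Check, Send}} = {Req, Recv}
|Sat(AX A[(alarm | ready) U ready])| = |{Req, Recv}| = 2.

2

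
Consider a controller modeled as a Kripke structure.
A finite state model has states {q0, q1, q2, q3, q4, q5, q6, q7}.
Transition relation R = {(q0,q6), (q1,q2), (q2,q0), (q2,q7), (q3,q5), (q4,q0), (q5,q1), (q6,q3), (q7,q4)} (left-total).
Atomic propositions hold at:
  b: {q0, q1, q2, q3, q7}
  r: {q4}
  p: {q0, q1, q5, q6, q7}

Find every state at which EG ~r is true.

Sat(~r) = {q0, q1, q2, q3, q5, q6, q7}
EG ~r: greatest fixpoint, start Z0 = {q0, q1, q2, q3, q5, q6, q7}, keep only states in Sat with some successor in Z. Z1 = {q0, q1, q2, q3, q5, q6}; fixed.
Sat(EG ~r) = {q0, q1, q2, q3, q5, q6}

{q0, q1, q2, q3, q5, q6}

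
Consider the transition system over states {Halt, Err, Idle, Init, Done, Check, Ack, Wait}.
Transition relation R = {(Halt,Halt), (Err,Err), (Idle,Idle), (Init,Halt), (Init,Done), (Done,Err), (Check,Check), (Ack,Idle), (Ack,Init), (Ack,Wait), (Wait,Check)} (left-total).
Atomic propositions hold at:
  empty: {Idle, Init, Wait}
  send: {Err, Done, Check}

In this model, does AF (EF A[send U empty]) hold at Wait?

A[send U empty]: least fixpoint, start Z0 = Sat(empty) = {Idle, Init, Wait}, add states in Sat(send) with every successor in Z. Already a fixed point.
Sat(A[send U empty]) = {Idle, Init, Wait}
EF A[send U empty]: least fixpoint, start Z0 = {Idle, Init, Wait}, add states with some successor in Z. Z1 = {Idle, Init, Ack, Wait}; fixed.
Sat(EF A[send U empty]) = {Idle, Init, Ack, Wait}
AF (EF A[send U empty]): least fixpoint, start Z0 = {Idle, Init, Ack, Wait}, add states with every successor in Z. Already a fixed point.
Sat(AF (EF A[send U empty])) = {Idle, Init, Ack, Wait}
Wait ∈ Sat(AF (EF A[send U empty])) = {Idle, Init, Ack, Wait}, so the formula holds at Wait.

Yes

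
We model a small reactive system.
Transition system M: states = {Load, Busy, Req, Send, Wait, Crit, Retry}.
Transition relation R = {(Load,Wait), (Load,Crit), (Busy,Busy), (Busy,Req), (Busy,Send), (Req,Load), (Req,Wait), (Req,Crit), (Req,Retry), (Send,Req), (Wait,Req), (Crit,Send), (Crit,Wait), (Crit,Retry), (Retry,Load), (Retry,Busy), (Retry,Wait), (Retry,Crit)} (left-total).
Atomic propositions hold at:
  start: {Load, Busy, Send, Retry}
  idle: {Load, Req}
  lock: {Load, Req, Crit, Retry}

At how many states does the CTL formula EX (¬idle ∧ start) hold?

4

Sat(¬idle) = {Busy, Send, Wait, Crit, Retry}
Sat(¬idle ∧ start) = {Busy, Send, Retry}
Sat(EX (¬idle ∧ start)) = {s : some successor in {Busy, Send, Retry}} = {Busy, Req, Crit, Retry}
|Sat(EX (¬idle ∧ start))| = |{Busy, Req, Crit, Retry}| = 4.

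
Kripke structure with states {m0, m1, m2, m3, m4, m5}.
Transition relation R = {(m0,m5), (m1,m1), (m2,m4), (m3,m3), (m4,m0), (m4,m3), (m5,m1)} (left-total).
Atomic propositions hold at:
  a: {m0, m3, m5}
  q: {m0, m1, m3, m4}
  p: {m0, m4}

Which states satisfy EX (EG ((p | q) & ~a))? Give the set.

{m1, m5}

Sat(p | q) = {m0, m1, m3, m4}
Sat(~a) = {m1, m2, m4}
Sat((p | q) & ~a) = {m1, m4}
EG ((p | q) & ~a): greatest fixpoint, start Z0 = {m1, m4}, keep only states in Sat with some successor in Z. Z1 = {m1}; fixed.
Sat(EG ((p | q) & ~a)) = {m1}
Sat(EX (EG ((p | q) & ~a))) = {s : some successor in {m1}} = {m1, m5}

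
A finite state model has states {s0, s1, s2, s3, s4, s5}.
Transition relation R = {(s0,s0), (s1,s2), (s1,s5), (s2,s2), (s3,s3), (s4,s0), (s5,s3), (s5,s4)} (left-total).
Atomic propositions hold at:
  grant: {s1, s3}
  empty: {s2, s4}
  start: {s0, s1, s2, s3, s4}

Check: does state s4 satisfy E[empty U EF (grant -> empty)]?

Sat(grant -> empty) = {s0, s2, s4, s5}
EF (grant -> empty): least fixpoint, start Z0 = {s0, s2, s4, s5}, add states with some successor in Z. Z1 = {s0, s1, s2, s4, s5}; fixed.
Sat(EF (grant -> empty)) = {s0, s1, s2, s4, s5}
E[empty U EF (grant -> empty)]: least fixpoint, start Z0 = Sat(EF (grant -> empty)) = {s0, s1, s2, s4, s5}, add states in Sat(empty) with some successor in Z. Already a fixed point.
Sat(E[empty U EF (grant -> empty)]) = {s0, s1, s2, s4, s5}
s4 ∈ Sat(E[empty U EF (grant -> empty)]) = {s0, s1, s2, s4, s5}, so the formula holds at s4.

Yes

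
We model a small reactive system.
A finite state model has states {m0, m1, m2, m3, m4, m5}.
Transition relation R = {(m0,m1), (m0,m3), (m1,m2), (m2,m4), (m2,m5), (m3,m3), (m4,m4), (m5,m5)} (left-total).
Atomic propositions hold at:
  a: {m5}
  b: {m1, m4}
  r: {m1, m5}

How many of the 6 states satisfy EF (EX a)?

Sat(EX a) = {s : some successor in {m5}} = {m2, m5}
EF (EX a): least fixpoint, start Z0 = {m2, m5}, add states with some successor in Z. Z1 = {m1, m2, m5}; Z2 = {m0, m1, m2, m5}; fixed.
Sat(EF (EX a)) = {m0, m1, m2, m5}
|Sat(EF (EX a))| = |{m0, m1, m2, m5}| = 4.

4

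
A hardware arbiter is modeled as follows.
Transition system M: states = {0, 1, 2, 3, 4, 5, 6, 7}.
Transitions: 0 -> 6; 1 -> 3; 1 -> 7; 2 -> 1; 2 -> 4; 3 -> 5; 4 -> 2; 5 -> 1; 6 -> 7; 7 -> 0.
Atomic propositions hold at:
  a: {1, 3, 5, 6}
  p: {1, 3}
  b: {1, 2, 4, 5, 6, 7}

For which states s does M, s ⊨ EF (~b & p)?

Sat(~b) = {0, 3}
Sat(~b & p) = {3}
EF (~b & p): least fixpoint, start Z0 = {3}, add states with some successor in Z. Z1 = {1, 3}; Z2 = {1, 2, 3, 5}; Z3 = {1, 2, 3, 4, 5}; fixed.
Sat(EF (~b & p)) = {1, 2, 3, 4, 5}

{1, 2, 3, 4, 5}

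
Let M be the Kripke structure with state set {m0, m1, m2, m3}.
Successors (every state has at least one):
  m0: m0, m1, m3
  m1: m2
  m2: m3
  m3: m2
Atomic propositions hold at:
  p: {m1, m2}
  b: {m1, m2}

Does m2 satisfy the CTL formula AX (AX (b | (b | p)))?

Yes

Sat(b | p) = {m1, m2}
Sat(b | (b | p)) = {m1, m2}
Sat(AX (b | (b | p))) = {s : every successor in {m1, m2}} = {m1, m3}
Sat(AX (AX (b | (b | p)))) = {s : every successor in {m1, m3}} = {m2}
m2 ∈ Sat(AX (AX (b | (b | p)))) = {m2}, so the formula holds at m2.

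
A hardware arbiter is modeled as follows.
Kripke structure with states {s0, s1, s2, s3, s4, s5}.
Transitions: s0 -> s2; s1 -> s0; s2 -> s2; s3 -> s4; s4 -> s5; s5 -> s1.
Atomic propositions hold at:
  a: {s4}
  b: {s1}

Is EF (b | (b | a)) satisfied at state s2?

No

Sat(b | a) = {s1, s4}
Sat(b | (b | a)) = {s1, s4}
EF (b | (b | a)): least fixpoint, start Z0 = {s1, s4}, add states with some successor in Z. Z1 = {s1, s3, s4, s5}; fixed.
Sat(EF (b | (b | a))) = {s1, s3, s4, s5}
s2 ∉ Sat(EF (b | (b | a))) = {s1, s3, s4, s5}, so the formula does not hold at s2.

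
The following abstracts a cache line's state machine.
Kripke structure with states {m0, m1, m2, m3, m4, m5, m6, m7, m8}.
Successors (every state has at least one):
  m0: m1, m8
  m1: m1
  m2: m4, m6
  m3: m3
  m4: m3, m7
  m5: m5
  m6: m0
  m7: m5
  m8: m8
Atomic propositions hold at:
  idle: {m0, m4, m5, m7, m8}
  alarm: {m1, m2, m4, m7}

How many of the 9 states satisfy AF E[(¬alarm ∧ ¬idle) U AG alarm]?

Sat(¬alarm) = {m0, m3, m5, m6, m8}
Sat(¬idle) = {m1, m2, m3, m6}
Sat(¬alarm ∧ ¬idle) = {m3, m6}
AG alarm: greatest fixpoint, start Z0 = {m1, m2, m4, m7}, keep only states in Sat with every successor in Z. Z1 = {m1}; fixed.
Sat(AG alarm) = {m1}
E[(¬alarm ∧ ¬idle) U AG alarm]: least fixpoint, start Z0 = Sat(AG alarm) = {m1}, add states in Sat(¬alarm ∧ ¬idle) with some successor in Z. Already a fixed point.
Sat(E[(¬alarm ∧ ¬idle) U AG alarm]) = {m1}
AF E[(¬alarm ∧ ¬idle) U AG alarm]: least fixpoint, start Z0 = {m1}, add states with every successor in Z. Already a fixed point.
Sat(AF E[(¬alarm ∧ ¬idle) U AG alarm]) = {m1}
|Sat(AF E[(¬alarm ∧ ¬idle) U AG alarm])| = |{m1}| = 1.

1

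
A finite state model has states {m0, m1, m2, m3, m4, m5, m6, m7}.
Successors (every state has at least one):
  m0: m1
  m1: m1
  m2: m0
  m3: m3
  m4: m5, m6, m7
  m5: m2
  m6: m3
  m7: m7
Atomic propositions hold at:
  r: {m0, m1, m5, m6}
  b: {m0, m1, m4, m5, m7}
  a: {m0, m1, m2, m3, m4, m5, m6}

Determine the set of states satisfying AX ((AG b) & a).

AG b: greatest fixpoint, start Z0 = {m0, m1, m4, m5, m7}, keep only states in Sat with every successor in Z. Z1 = {m0, m1, m7}; fixed.
Sat(AG b) = {m0, m1, m7}
Sat((AG b) & a) = {m0, m1}
Sat(AX ((AG b) & a)) = {s : every successor in {m0, m1}} = {m0, m1, m2}

{m0, m1, m2}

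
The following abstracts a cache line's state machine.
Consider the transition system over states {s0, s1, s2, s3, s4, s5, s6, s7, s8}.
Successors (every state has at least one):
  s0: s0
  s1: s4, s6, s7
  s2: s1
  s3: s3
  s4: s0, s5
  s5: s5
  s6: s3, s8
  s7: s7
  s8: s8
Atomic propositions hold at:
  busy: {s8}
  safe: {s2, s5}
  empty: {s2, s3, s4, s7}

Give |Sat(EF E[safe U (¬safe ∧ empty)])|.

6

Sat(¬safe) = {s0, s1, s3, s4, s6, s7, s8}
Sat(¬safe ∧ empty) = {s3, s4, s7}
E[safe U (¬safe ∧ empty)]: least fixpoint, start Z0 = Sat((¬safe ∧ empty)) = {s3, s4, s7}, add states in Sat(safe) with some successor in Z. Already a fixed point.
Sat(E[safe U (¬safe ∧ empty)]) = {s3, s4, s7}
EF E[safe U (¬safe ∧ empty)]: least fixpoint, start Z0 = {s3, s4, s7}, add states with some successor in Z. Z1 = {s1, s3, s4, s6, s7}; Z2 = {s1, s2, s3, s4, s6, s7}; fixed.
Sat(EF E[safe U (¬safe ∧ empty)]) = {s1, s2, s3, s4, s6, s7}
|Sat(EF E[safe U (¬safe ∧ empty)])| = |{s1, s2, s3, s4, s6, s7}| = 6.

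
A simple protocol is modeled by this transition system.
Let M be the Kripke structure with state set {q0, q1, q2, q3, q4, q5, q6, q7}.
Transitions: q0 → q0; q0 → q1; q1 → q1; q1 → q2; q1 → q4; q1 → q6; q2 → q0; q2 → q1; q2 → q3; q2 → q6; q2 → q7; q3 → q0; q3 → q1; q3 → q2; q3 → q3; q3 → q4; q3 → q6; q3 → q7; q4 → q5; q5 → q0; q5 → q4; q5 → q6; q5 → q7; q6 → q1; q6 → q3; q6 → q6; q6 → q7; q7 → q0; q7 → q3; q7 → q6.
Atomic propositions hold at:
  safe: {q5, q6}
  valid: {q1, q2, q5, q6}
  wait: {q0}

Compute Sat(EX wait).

Sat(EX wait) = {s : some successor in {q0}} = {q0, q2, q3, q5, q7}

{q0, q2, q3, q5, q7}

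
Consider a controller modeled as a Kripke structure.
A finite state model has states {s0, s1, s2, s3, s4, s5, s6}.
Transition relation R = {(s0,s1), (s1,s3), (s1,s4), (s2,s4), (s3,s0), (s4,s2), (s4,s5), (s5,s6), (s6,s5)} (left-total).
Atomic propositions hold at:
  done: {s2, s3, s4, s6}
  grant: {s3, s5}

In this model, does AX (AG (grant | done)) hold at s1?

No

Sat(grant | done) = {s2, s3, s4, s5, s6}
AG (grant | done): greatest fixpoint, start Z0 = {s2, s3, s4, s5, s6}, keep only states in Sat with every successor in Z. Z1 = {s2, s4, s5, s6}; fixed.
Sat(AG (grant | done)) = {s2, s4, s5, s6}
Sat(AX (AG (grant | done))) = {s : every successor in {s2, s4, s5, s6}} = {s2, s4, s5, s6}
s1 ∉ Sat(AX (AG (grant | done))) = {s2, s4, s5, s6}, so the formula does not hold at s1.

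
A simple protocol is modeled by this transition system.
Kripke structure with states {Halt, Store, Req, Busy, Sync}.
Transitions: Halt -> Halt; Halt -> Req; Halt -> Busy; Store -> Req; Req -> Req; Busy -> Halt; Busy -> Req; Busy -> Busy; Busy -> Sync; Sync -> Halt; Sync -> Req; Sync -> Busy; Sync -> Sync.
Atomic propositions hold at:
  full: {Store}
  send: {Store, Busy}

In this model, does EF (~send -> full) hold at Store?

Yes

Sat(~send) = {Halt, Req, Sync}
Sat(~send -> full) = {Store, Busy}
EF (~send -> full): least fixpoint, start Z0 = {Store, Busy}, add states with some successor in Z. Z1 = {Halt, Store, Busy, Sync}; fixed.
Sat(EF (~send -> full)) = {Halt, Store, Busy, Sync}
Store ∈ Sat(EF (~send -> full)) = {Halt, Store, Busy, Sync}, so the formula holds at Store.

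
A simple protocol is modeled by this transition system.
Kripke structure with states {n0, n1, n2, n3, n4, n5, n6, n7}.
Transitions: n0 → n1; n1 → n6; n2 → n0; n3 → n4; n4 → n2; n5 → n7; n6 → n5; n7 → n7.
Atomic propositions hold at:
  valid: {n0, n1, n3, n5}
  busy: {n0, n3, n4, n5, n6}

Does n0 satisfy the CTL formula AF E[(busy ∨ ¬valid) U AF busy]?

Yes

Sat(¬valid) = {n2, n4, n6, n7}
Sat(busy ∨ ¬valid) = {n0, n2, n3, n4, n5, n6, n7}
AF busy: least fixpoint, start Z0 = {n0, n3, n4, n5, n6}, add states with every successor in Z. Z1 = {n0, n1, n2, n3, n4, n5, n6}; fixed.
Sat(AF busy) = {n0, n1, n2, n3, n4, n5, n6}
E[(busy ∨ ¬valid) U AF busy]: least fixpoint, start Z0 = Sat(AF busy) = {n0, n1, n2, n3, n4, n5, n6}, add states in Sat(busy ∨ ¬valid) with some successor in Z. Already a fixed point.
Sat(E[(busy ∨ ¬valid) U AF busy]) = {n0, n1, n2, n3, n4, n5, n6}
AF E[(busy ∨ ¬valid) U AF busy]: least fixpoint, start Z0 = {n0, n1, n2, n3, n4, n5, n6}, add states with every successor in Z. Already a fixed point.
Sat(AF E[(busy ∨ ¬valid) U AF busy]) = {n0, n1, n2, n3, n4, n5, n6}
n0 ∈ Sat(AF E[(busy ∨ ¬valid) U AF busy]) = {n0, n1, n2, n3, n4, n5, n6}, so the formula holds at n0.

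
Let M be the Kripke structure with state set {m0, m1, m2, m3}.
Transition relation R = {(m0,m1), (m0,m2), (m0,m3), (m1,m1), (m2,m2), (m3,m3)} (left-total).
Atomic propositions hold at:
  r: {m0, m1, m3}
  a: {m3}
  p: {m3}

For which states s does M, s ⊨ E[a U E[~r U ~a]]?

Sat(~r) = {m2}
Sat(~a) = {m0, m1, m2}
E[~r U ~a]: least fixpoint, start Z0 = Sat(~a) = {m0, m1, m2}, add states in Sat(~r) with some successor in Z. Already a fixed point.
Sat(E[~r U ~a]) = {m0, m1, m2}
E[a U E[~r U ~a]]: least fixpoint, start Z0 = Sat(E[~r U ~a]) = {m0, m1, m2}, add states in Sat(a) with some successor in Z. Already a fixed point.
Sat(E[a U E[~r U ~a]]) = {m0, m1, m2}

{m0, m1, m2}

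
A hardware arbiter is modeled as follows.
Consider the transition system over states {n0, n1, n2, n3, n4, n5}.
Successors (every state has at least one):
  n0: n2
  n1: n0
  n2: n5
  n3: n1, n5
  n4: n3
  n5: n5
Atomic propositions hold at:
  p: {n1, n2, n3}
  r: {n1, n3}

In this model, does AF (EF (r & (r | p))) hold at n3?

Yes

Sat(r | p) = {n1, n2, n3}
Sat(r & (r | p)) = {n1, n3}
EF (r & (r | p)): least fixpoint, start Z0 = {n1, n3}, add states with some successor in Z. Z1 = {n1, n3, n4}; fixed.
Sat(EF (r & (r | p))) = {n1, n3, n4}
AF (EF (r & (r | p))): least fixpoint, start Z0 = {n1, n3, n4}, add states with every successor in Z. Already a fixed point.
Sat(AF (EF (r & (r | p)))) = {n1, n3, n4}
n3 ∈ Sat(AF (EF (r & (r | p)))) = {n1, n3, n4}, so the formula holds at n3.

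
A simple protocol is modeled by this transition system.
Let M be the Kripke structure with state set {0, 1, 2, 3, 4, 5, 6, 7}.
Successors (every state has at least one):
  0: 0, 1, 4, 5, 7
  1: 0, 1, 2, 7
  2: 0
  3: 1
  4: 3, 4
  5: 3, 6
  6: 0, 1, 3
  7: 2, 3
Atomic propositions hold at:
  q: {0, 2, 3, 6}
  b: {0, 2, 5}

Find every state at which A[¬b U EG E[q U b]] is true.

{0, 2, 5, 6}

Sat(¬b) = {1, 3, 4, 6, 7}
E[q U b]: least fixpoint, start Z0 = Sat(b) = {0, 2, 5}, add states in Sat(q) with some successor in Z. Z1 = {0, 2, 5, 6}; fixed.
Sat(E[q U b]) = {0, 2, 5, 6}
EG E[q U b]: greatest fixpoint, start Z0 = {0, 2, 5, 6}, keep only states in Sat with some successor in Z. Already a fixed point.
Sat(EG E[q U b]) = {0, 2, 5, 6}
A[¬b U EG E[q U b]]: least fixpoint, start Z0 = Sat(EG E[q U b]) = {0, 2, 5, 6}, add states in Sat(¬b) with every successor in Z. Already a fixed point.
Sat(A[¬b U EG E[q U b]]) = {0, 2, 5, 6}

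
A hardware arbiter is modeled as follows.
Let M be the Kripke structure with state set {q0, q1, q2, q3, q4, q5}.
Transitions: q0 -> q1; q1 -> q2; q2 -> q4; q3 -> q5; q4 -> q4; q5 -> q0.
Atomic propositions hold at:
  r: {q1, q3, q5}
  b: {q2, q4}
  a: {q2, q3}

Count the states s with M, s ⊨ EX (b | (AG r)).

AG r: greatest fixpoint, start Z0 = {q1, q3, q5}, keep only states in Sat with every successor in Z. Z1 = {q3}; Z2 = ∅; fixed.
Sat(AG r) = ∅
Sat(b | (AG r)) = {q2, q4}
Sat(EX (b | (AG r))) = {s : some successor in {q2, q4}} = {q1, q2, q4}
|Sat(EX (b | (AG r)))| = |{q1, q2, q4}| = 3.

3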